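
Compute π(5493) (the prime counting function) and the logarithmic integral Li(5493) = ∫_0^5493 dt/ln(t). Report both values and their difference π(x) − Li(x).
π(5493) = 725;  Li(5493) ≈ 741.84;  π(x) − Li(x) ≈ -16.84.

Direct count of primes ≤ 5493 gives π(5493) = 725. Numerical evaluation of the logarithmic integral gives Li(5493) ≈ 741.84. The difference π(x) − Li(x) ≈ -16.84 is typically negative for small/moderate x (Li(x) overestimates), though Littlewood's theorem shows this sign changes infinitely often.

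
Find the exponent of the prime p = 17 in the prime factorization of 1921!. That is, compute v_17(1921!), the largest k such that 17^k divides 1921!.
v_17(1921!) = 119

Legendre's formula: v_p(n!) = Σ_{k ≥ 1} ⌊n / p^k⌋. For p = 17, n = 1921, the terms are:
  ⌊1921/17^1⌋ = ⌊1921/17⌋ = 113
  ⌊1921/17^2⌋ = ⌊1921/289⌋ = 6
(the next term ⌊1921/17^3⌋ = 0, terminating the sum). Summing: v_17(1921!) = 113 + 6 = 119.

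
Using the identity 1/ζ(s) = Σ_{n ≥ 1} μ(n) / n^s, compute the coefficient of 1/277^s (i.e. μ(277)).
μ(277) = -1

Factor n = 277 = 277. μ(n) = 0 if any exponent ≥ 2 (not squarefree); otherwise μ(n) = (−1)^{ω(n)} where ω(n) is the number of distinct prime factors. Applying: μ(277) = -1.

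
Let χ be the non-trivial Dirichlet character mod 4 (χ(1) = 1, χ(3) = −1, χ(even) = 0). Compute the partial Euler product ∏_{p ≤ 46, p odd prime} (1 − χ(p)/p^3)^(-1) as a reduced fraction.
∏ = 53382899586415799670070183783895/55093305095879233542015487574016

The odd primes p ≤ 46 are [3, 5, 7, 11, 13, 17, 19, 23, 29, 31, 37, 41, 43]. For each, χ(p) = 1 if p ≡ 1 mod 4, χ(p) = −1 if p ≡ 3 mod 4. Taking (1 − χ(p)/p^3)^(-1) = p^3/(p^3 − χ(p)): (1 − (-1)/3^3)^(-1) · (1 − (1)/5^3)^(-1) · (1 − (-1)/7^3)^(-1) · (1 − (-1)/11^3)^(-1) · (1 − (1)/13^3)^(-1) · (1 − (1)/17^3)^(-1) · (1 − (-1)/19^3)^(-1) · (1 − (-1)/23^3)^(-1) · (1 − (1)/29^3)^(-1) · (1 − (-1)/31^3)^(-1) · (1 − (1)/37^3)^(-1) · (1 − (1)/41^3)^(-1) · (1 − (-1)/43^3)^(-1) = 53382899586415799670070183783895/55093305095879233542015487574016.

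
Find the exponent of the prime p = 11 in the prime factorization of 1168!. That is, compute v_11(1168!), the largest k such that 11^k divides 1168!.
v_11(1168!) = 115

Legendre's formula: v_p(n!) = Σ_{k ≥ 1} ⌊n / p^k⌋. For p = 11, n = 1168, the terms are:
  ⌊1168/11^1⌋ = ⌊1168/11⌋ = 106
  ⌊1168/11^2⌋ = ⌊1168/121⌋ = 9
(the next term ⌊1168/11^3⌋ = 0, terminating the sum). Summing: v_11(1168!) = 106 + 9 = 115.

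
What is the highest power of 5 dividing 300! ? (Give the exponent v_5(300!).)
v_5(300!) = 74

Legendre's formula: v_p(n!) = Σ_{k ≥ 1} ⌊n / p^k⌋. For p = 5, n = 300, the terms are:
  ⌊300/5^1⌋ = ⌊300/5⌋ = 60
  ⌊300/5^2⌋ = ⌊300/25⌋ = 12
  ⌊300/5^3⌋ = ⌊300/125⌋ = 2
(the next term ⌊300/5^4⌋ = 0, terminating the sum). Summing: v_5(300!) = 60 + 12 + 2 = 74.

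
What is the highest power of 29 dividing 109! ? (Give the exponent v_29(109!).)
v_29(109!) = 3

Legendre's formula: v_p(n!) = Σ_{k ≥ 1} ⌊n / p^k⌋. For p = 29, n = 109, the terms are:
  ⌊109/29^1⌋ = ⌊109/29⌋ = 3
(the next term ⌊109/29^2⌋ = 0, terminating the sum). Summing: v_29(109!) = 3 = 3.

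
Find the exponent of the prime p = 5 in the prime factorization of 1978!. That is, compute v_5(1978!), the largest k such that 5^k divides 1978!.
v_5(1978!) = 492

Legendre's formula: v_p(n!) = Σ_{k ≥ 1} ⌊n / p^k⌋. For p = 5, n = 1978, the terms are:
  ⌊1978/5^1⌋ = ⌊1978/5⌋ = 395
  ⌊1978/5^2⌋ = ⌊1978/25⌋ = 79
  ⌊1978/5^3⌋ = ⌊1978/125⌋ = 15
  ⌊1978/5^4⌋ = ⌊1978/625⌋ = 3
(the next term ⌊1978/5^5⌋ = 0, terminating the sum). Summing: v_5(1978!) = 395 + 79 + 15 + 3 = 492.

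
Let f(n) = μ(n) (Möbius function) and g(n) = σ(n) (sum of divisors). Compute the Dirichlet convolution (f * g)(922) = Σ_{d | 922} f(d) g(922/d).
(μ * σ)(922) = 922

Divisors of 922: [1, 2, 461, 922]. For each d | 922:
  d = 1: μ(1) · σ(922/1) = 1 · 1386 = 1386
  d = 2: μ(2) · σ(922/2) = -1 · 462 = -462
  d = 461: μ(461) · σ(922/461) = -1 · 3 = -3
  d = 922: μ(922) · σ(922/922) = 1 · 1 = 1
Summing: (μ * σ)(922) = 1386 + -462 + -3 + 1 = 922.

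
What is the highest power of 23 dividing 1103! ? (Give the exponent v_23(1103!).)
v_23(1103!) = 49

Legendre's formula: v_p(n!) = Σ_{k ≥ 1} ⌊n / p^k⌋. For p = 23, n = 1103, the terms are:
  ⌊1103/23^1⌋ = ⌊1103/23⌋ = 47
  ⌊1103/23^2⌋ = ⌊1103/529⌋ = 2
(the next term ⌊1103/23^3⌋ = 0, terminating the sum). Summing: v_23(1103!) = 47 + 2 = 49.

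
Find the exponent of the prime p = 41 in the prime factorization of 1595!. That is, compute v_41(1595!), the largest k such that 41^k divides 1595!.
v_41(1595!) = 38

Legendre's formula: v_p(n!) = Σ_{k ≥ 1} ⌊n / p^k⌋. For p = 41, n = 1595, the terms are:
  ⌊1595/41^1⌋ = ⌊1595/41⌋ = 38
(the next term ⌊1595/41^2⌋ = 0, terminating the sum). Summing: v_41(1595!) = 38 = 38.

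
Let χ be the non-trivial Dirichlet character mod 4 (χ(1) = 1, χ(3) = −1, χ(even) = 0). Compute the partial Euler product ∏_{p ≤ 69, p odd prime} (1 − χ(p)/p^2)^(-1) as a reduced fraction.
∏ = 186965264422467473784849459249589/204088016612535111254016000000000

The odd primes p ≤ 69 are [3, 5, 7, 11, 13, 17, 19, 23, 29, 31, 37, 41, 43, 47, 53, 59, 61, 67]. For each, χ(p) = 1 if p ≡ 1 mod 4, χ(p) = −1 if p ≡ 3 mod 4. Taking (1 − χ(p)/p^2)^(-1) = p^2/(p^2 − χ(p)): (1 − (-1)/3^2)^(-1) · (1 − (1)/5^2)^(-1) · (1 − (-1)/7^2)^(-1) · (1 − (-1)/11^2)^(-1) · (1 − (1)/13^2)^(-1) · (1 − (1)/17^2)^(-1) · (1 − (-1)/19^2)^(-1) · (1 − (-1)/23^2)^(-1) · (1 − (1)/29^2)^(-1) · (1 − (-1)/31^2)^(-1) · (1 − (1)/37^2)^(-1) · (1 − (1)/41^2)^(-1) · (1 − (-1)/43^2)^(-1) · (1 − (-1)/47^2)^(-1) · (1 − (1)/53^2)^(-1) · (1 − (-1)/59^2)^(-1) · (1 − (1)/61^2)^(-1) · (1 − (-1)/67^2)^(-1) = 186965264422467473784849459249589/204088016612535111254016000000000.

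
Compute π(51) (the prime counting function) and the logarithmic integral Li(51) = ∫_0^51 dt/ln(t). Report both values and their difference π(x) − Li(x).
π(51) = 15;  Li(51) ≈ 18.72;  π(x) − Li(x) ≈ -3.72.

Direct count of primes ≤ 51 gives π(51) = 15. Numerical evaluation of the logarithmic integral gives Li(51) ≈ 18.72. The difference π(x) − Li(x) ≈ -3.72 is typically negative for small/moderate x (Li(x) overestimates), though Littlewood's theorem shows this sign changes infinitely often.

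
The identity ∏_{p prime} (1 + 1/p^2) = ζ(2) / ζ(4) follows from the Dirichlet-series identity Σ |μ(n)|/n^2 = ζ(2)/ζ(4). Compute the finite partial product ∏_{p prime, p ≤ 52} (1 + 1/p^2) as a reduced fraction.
∏ = 101793085732936000000000/67237345888235944242129

The primes p ≤ 52 are [2, 3, 5, 7, 11, 13, 17, 19, 23, 29, 31, 37, 41, 43, 47]. For each, (1 + 1/p^2) = (p^2 + 1)/p^2. Multiplying these fractions over p ∈ [2, 3, 5, 7, 11, 13, 17, 19, 23, 29, 31, 37, 41, 43, 47] gives 101793085732936000000000/67237345888235944242129. (In the limit P → ∞ this tends to ζ(2)/ζ(4).)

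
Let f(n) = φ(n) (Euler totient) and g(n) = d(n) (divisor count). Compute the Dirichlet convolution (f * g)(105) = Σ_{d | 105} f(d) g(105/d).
(φ * d)(105) = 192

Divisors of 105: [1, 3, 5, 7, 15, 21, 35, 105]. For each d | 105:
  d = 1: φ(1) · d(105/1) = 1 · 8 = 8
  d = 3: φ(3) · d(105/3) = 2 · 4 = 8
  d = 5: φ(5) · d(105/5) = 4 · 4 = 16
  d = 7: φ(7) · d(105/7) = 6 · 4 = 24
  d = 15: φ(15) · d(105/15) = 8 · 2 = 16
  d = 21: φ(21) · d(105/21) = 12 · 2 = 24
  d = 35: φ(35) · d(105/35) = 24 · 2 = 48
  d = 105: φ(105) · d(105/105) = 48 · 1 = 48
Summing: (φ * d)(105) = 8 + 8 + 16 + 24 + 16 + 24 + 48 + 48 = 192.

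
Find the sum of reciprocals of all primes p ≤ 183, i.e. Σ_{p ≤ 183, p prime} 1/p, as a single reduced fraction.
Σ 1/p = 10408867916382550633331528920459565913027063402071390584941986323453055203/5397346292805549782720214077673687806275517530364350655459511599582614290

π(183) = 42, so the primes ≤ 183 are [2, 3, 5, 7, 11, 13, 17, 19, 23, 29, 31, 37, 41, 43, 47, 53, 59, 61, 67, 71, 73, 79, 83, 89, 97, 101, 103, 107, 109, 113, 127, 131, 137, 139, 149, 151, 157, 163, 167, 173, 179, 181]. Summing 1/p over these primes: 10408867916382550633331528920459565913027063402071390584941986323453055203/5397346292805549782720214077673687806275517530364350655459511599582614290 ≈ 1.9285. Mertens estimate ln ln(183) + 0.2615 ≈ 1.9120.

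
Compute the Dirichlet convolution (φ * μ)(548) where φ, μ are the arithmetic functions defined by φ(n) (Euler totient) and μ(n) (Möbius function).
(φ * μ)(548) = 135

Divisors of 548: [1, 2, 4, 137, 274, 548]. For each d | 548:
  d = 1: φ(1) · μ(548/1) = 1 · 0 = 0
  d = 2: φ(2) · μ(548/2) = 1 · 1 = 1
  d = 4: φ(4) · μ(548/4) = 2 · -1 = -2
  d = 137: φ(137) · μ(548/137) = 136 · 0 = 0
  d = 274: φ(274) · μ(548/274) = 136 · -1 = -136
  d = 548: φ(548) · μ(548/548) = 272 · 1 = 272
Summing: (φ * μ)(548) = 0 + 1 + -2 + 0 + -136 + 272 = 135.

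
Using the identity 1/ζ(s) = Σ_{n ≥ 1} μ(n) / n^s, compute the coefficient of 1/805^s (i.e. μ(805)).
μ(805) = -1

Factor n = 805 = 5 · 7 · 23. μ(n) = 0 if any exponent ≥ 2 (not squarefree); otherwise μ(n) = (−1)^{ω(n)} where ω(n) is the number of distinct prime factors. Applying: μ(805) = -1.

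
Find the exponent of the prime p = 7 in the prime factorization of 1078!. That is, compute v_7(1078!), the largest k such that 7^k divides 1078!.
v_7(1078!) = 179

Legendre's formula: v_p(n!) = Σ_{k ≥ 1} ⌊n / p^k⌋. For p = 7, n = 1078, the terms are:
  ⌊1078/7^1⌋ = ⌊1078/7⌋ = 154
  ⌊1078/7^2⌋ = ⌊1078/49⌋ = 22
  ⌊1078/7^3⌋ = ⌊1078/343⌋ = 3
(the next term ⌊1078/7^4⌋ = 0, terminating the sum). Summing: v_7(1078!) = 154 + 22 + 3 = 179.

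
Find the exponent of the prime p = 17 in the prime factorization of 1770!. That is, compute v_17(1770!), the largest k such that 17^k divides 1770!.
v_17(1770!) = 110

Legendre's formula: v_p(n!) = Σ_{k ≥ 1} ⌊n / p^k⌋. For p = 17, n = 1770, the terms are:
  ⌊1770/17^1⌋ = ⌊1770/17⌋ = 104
  ⌊1770/17^2⌋ = ⌊1770/289⌋ = 6
(the next term ⌊1770/17^3⌋ = 0, terminating the sum). Summing: v_17(1770!) = 104 + 6 = 110.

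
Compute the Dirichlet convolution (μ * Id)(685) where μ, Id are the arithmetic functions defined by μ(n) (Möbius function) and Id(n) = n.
(μ * Id)(685) = 544

Divisors of 685: [1, 5, 137, 685]. For each d | 685:
  d = 1: μ(1) · Id(685/1) = 1 · 685 = 685
  d = 5: μ(5) · Id(685/5) = -1 · 137 = -137
  d = 137: μ(137) · Id(685/137) = -1 · 5 = -5
  d = 685: μ(685) · Id(685/685) = 1 · 1 = 1
Summing: (μ * Id)(685) = 685 + -137 + -5 + 1 = 544.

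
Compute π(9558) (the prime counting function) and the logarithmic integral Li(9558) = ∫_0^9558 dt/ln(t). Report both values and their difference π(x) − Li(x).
π(9558) = 1183;  Li(9558) ≈ 1198.03;  π(x) − Li(x) ≈ -15.03.

Direct count of primes ≤ 9558 gives π(9558) = 1183. Numerical evaluation of the logarithmic integral gives Li(9558) ≈ 1198.03. The difference π(x) − Li(x) ≈ -15.03 is typically negative for small/moderate x (Li(x) overestimates), though Littlewood's theorem shows this sign changes infinitely often.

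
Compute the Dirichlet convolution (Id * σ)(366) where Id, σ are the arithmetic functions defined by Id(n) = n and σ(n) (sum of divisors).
(Id * σ)(366) = 4305

Divisors of 366: [1, 2, 3, 6, 61, 122, 183, 366]. For each d | 366:
  d = 1: Id(1) · σ(366/1) = 1 · 744 = 744
  d = 2: Id(2) · σ(366/2) = 2 · 248 = 496
  d = 3: Id(3) · σ(366/3) = 3 · 186 = 558
  d = 6: Id(6) · σ(366/6) = 6 · 62 = 372
  d = 61: Id(61) · σ(366/61) = 61 · 12 = 732
  d = 122: Id(122) · σ(366/122) = 122 · 4 = 488
  d = 183: Id(183) · σ(366/183) = 183 · 3 = 549
  d = 366: Id(366) · σ(366/366) = 366 · 1 = 366
Summing: (Id * σ)(366) = 744 + 496 + 558 + 372 + 732 + 488 + 549 + 366 = 4305.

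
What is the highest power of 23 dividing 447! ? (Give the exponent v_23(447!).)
v_23(447!) = 19

Legendre's formula: v_p(n!) = Σ_{k ≥ 1} ⌊n / p^k⌋. For p = 23, n = 447, the terms are:
  ⌊447/23^1⌋ = ⌊447/23⌋ = 19
(the next term ⌊447/23^2⌋ = 0, terminating the sum). Summing: v_23(447!) = 19 = 19.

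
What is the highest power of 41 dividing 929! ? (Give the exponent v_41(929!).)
v_41(929!) = 22

Legendre's formula: v_p(n!) = Σ_{k ≥ 1} ⌊n / p^k⌋. For p = 41, n = 929, the terms are:
  ⌊929/41^1⌋ = ⌊929/41⌋ = 22
(the next term ⌊929/41^2⌋ = 0, terminating the sum). Summing: v_41(929!) = 22 = 22.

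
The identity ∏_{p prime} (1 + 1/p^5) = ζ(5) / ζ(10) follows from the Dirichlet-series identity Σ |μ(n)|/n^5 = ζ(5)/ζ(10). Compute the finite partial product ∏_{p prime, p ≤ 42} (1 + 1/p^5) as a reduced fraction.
∏ = 2294199100859320856712044015489323376462628228169728/2214697106235397372754351012341556576135326393821335

The primes p ≤ 42 are [2, 3, 5, 7, 11, 13, 17, 19, 23, 29, 31, 37, 41]. For each, (1 + 1/p^5) = (p^5 + 1)/p^5. Multiplying these fractions over p ∈ [2, 3, 5, 7, 11, 13, 17, 19, 23, 29, 31, 37, 41] gives 2294199100859320856712044015489323376462628228169728/2214697106235397372754351012341556576135326393821335. (In the limit P → ∞ this tends to ζ(5)/ζ(10).)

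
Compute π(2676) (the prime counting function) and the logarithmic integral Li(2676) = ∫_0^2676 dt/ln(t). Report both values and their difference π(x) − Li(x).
π(2676) = 387;  Li(2676) ≈ 402.01;  π(x) − Li(x) ≈ -15.01.

Direct count of primes ≤ 2676 gives π(2676) = 387. Numerical evaluation of the logarithmic integral gives Li(2676) ≈ 402.01. The difference π(x) − Li(x) ≈ -15.01 is typically negative for small/moderate x (Li(x) overestimates), though Littlewood's theorem shows this sign changes infinitely often.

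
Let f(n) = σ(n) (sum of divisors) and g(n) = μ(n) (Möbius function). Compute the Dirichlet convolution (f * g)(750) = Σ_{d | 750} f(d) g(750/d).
(σ * μ)(750) = 750

Divisors of 750: [1, 2, 3, 5, 6, 10, 15, 25, 30, 50, 75, 125, 150, 250, 375, 750]. For each d | 750:
  d = 1: σ(1) · μ(750/1) = 1 · 0 = 0
  d = 2: σ(2) · μ(750/2) = 3 · 0 = 0
  d = 3: σ(3) · μ(750/3) = 4 · 0 = 0
  d = 5: σ(5) · μ(750/5) = 6 · 0 = 0
  d = 6: σ(6) · μ(750/6) = 12 · 0 = 0
  d = 10: σ(10) · μ(750/10) = 18 · 0 = 0
  d = 15: σ(15) · μ(750/15) = 24 · 0 = 0
  d = 25: σ(25) · μ(750/25) = 31 · -1 = -31
  d = 30: σ(30) · μ(750/30) = 72 · 0 = 0
  d = 50: σ(50) · μ(750/50) = 93 · 1 = 93
  d = 75: σ(75) · μ(750/75) = 124 · 1 = 124
  d = 125: σ(125) · μ(750/125) = 156 · 1 = 156
  d = 150: σ(150) · μ(750/150) = 372 · -1 = -372
  d = 250: σ(250) · μ(750/250) = 468 · -1 = -468
  d = 375: σ(375) · μ(750/375) = 624 · -1 = -624
  d = 750: σ(750) · μ(750/750) = 1872 · 1 = 1872
Summing: (σ * μ)(750) = 0 + 0 + 0 + 0 + 0 + 0 + 0 + -31 + 0 + 93 + 124 + 156 + -372 + -468 + -624 + 1872 = 750.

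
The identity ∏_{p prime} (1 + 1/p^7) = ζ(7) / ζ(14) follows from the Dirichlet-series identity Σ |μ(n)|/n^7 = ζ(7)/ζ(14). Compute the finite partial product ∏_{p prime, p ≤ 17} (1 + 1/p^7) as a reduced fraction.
∏ = 5978632292892509031852506135276312/5929491512745875728410756452578125

The primes p ≤ 17 are [2, 3, 5, 7, 11, 13, 17]. For each, (1 + 1/p^7) = (p^7 + 1)/p^7. Multiplying these fractions over p ∈ [2, 3, 5, 7, 11, 13, 17] gives 5978632292892509031852506135276312/5929491512745875728410756452578125. (In the limit P → ∞ this tends to ζ(7)/ζ(14).)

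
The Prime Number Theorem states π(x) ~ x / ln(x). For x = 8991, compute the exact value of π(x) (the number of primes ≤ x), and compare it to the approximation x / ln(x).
π(8991) = 1116;  x/ln(x) ≈ 987.59;  relative error ≈ 11.51%.

Directly count primes up to 8991: π(8991) = 1116. The PNT approximation gives 8991/ln(8991) ≈ 8991/9.10398 ≈ 987.59. Relative error (π(x) − x/ln(x)) / π(x) ≈ 11.51%; the approximation is known to undercount slightly (Li(x) is a better estimate).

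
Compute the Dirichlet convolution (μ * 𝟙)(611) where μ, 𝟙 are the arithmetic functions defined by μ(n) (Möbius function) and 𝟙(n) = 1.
(μ * 𝟙)(611) = 0

Divisors of 611: [1, 13, 47, 611]. For each d | 611:
  d = 1: μ(1) · 𝟙(611/1) = 1 · 1 = 1
  d = 13: μ(13) · 𝟙(611/13) = -1 · 1 = -1
  d = 47: μ(47) · 𝟙(611/47) = -1 · 1 = -1
  d = 611: μ(611) · 𝟙(611/611) = 1 · 1 = 1
Summing: (μ * 𝟙)(611) = 1 + -1 + -1 + 1 = 0.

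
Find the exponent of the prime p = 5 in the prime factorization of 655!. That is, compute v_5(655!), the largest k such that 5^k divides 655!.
v_5(655!) = 163

Legendre's formula: v_p(n!) = Σ_{k ≥ 1} ⌊n / p^k⌋. For p = 5, n = 655, the terms are:
  ⌊655/5^1⌋ = ⌊655/5⌋ = 131
  ⌊655/5^2⌋ = ⌊655/25⌋ = 26
  ⌊655/5^3⌋ = ⌊655/125⌋ = 5
  ⌊655/5^4⌋ = ⌊655/625⌋ = 1
(the next term ⌊655/5^5⌋ = 0, terminating the sum). Summing: v_5(655!) = 131 + 26 + 5 + 1 = 163.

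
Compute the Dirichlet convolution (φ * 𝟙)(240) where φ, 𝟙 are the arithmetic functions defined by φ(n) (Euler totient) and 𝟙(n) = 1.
(φ * 𝟙)(240) = 240

Divisors of 240: [1, 2, 3, 4, 5, 6, 8, 10, 12, 15, 16, 20, 24, 30, 40, 48, 60, 80, 120, 240]. For each d | 240:
  d = 1: φ(1) · 𝟙(240/1) = 1 · 1 = 1
  d = 2: φ(2) · 𝟙(240/2) = 1 · 1 = 1
  d = 3: φ(3) · 𝟙(240/3) = 2 · 1 = 2
  d = 4: φ(4) · 𝟙(240/4) = 2 · 1 = 2
  d = 5: φ(5) · 𝟙(240/5) = 4 · 1 = 4
  d = 6: φ(6) · 𝟙(240/6) = 2 · 1 = 2
  d = 8: φ(8) · 𝟙(240/8) = 4 · 1 = 4
  d = 10: φ(10) · 𝟙(240/10) = 4 · 1 = 4
  d = 12: φ(12) · 𝟙(240/12) = 4 · 1 = 4
  d = 15: φ(15) · 𝟙(240/15) = 8 · 1 = 8
  d = 16: φ(16) · 𝟙(240/16) = 8 · 1 = 8
  d = 20: φ(20) · 𝟙(240/20) = 8 · 1 = 8
  d = 24: φ(24) · 𝟙(240/24) = 8 · 1 = 8
  d = 30: φ(30) · 𝟙(240/30) = 8 · 1 = 8
  d = 40: φ(40) · 𝟙(240/40) = 16 · 1 = 16
  d = 48: φ(48) · 𝟙(240/48) = 16 · 1 = 16
  d = 60: φ(60) · 𝟙(240/60) = 16 · 1 = 16
  d = 80: φ(80) · 𝟙(240/80) = 32 · 1 = 32
  d = 120: φ(120) · 𝟙(240/120) = 32 · 1 = 32
  d = 240: φ(240) · 𝟙(240/240) = 64 · 1 = 64
Summing: (φ * 𝟙)(240) = 1 + 1 + 2 + 2 + 4 + 2 + 4 + 4 + 4 + 8 + 8 + 8 + 8 + 8 + 16 + 16 + 16 + 32 + 32 + 64 = 240.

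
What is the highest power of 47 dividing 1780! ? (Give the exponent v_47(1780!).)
v_47(1780!) = 37

Legendre's formula: v_p(n!) = Σ_{k ≥ 1} ⌊n / p^k⌋. For p = 47, n = 1780, the terms are:
  ⌊1780/47^1⌋ = ⌊1780/47⌋ = 37
(the next term ⌊1780/47^2⌋ = 0, terminating the sum). Summing: v_47(1780!) = 37 = 37.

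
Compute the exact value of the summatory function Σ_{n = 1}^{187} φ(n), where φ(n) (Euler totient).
Σ_{n ≤ 187} φ(n) = 10704

Compute φ(n) for each 1 ≤ n ≤ 187: φ(1) = 1, φ(2) = 1, φ(3) = 2, φ(4) = 2, φ(5) = 4, φ(6) = 2, φ(7) = 6, φ(8) = 4, φ(9) = 6, φ(10) = 4, φ(11) = 10, φ(12) = 4, φ(13) = 12, φ(14) = 6, φ(15) = 8, φ(16) = 8, φ(17) = 16, φ(18) = 6, φ(19) = 18, φ(20) = 8, φ(21) = 12, φ(22) = 10, φ(23) = 22, φ(24) = 8, φ(25) = 20, φ(26) = 12, φ(27) = 18, φ(28) = 12, φ(29) = 28, φ(30) = 8, φ(31) = 30, φ(32) = 16, φ(33) = 20, φ(34) = 16, φ(35) = 24, φ(36) = 12, φ(37) = 36, φ(38) = 18, φ(39) = 24, φ(40) = 16, φ(41) = 40, φ(42) = 12, φ(43) = 42, φ(44) = 20, φ(45) = 24, φ(46) = 22, φ(47) = 46, φ(48) = 16, φ(49) = 42, φ(50) = 20, φ(51) = 32, φ(52) = 24, φ(53) = 52, φ(54) = 18, φ(55) = 40, φ(56) = 24, φ(57) = 36, φ(58) = 28, φ(59) = 58, φ(60) = 16, φ(61) = 60, φ(62) = 30, φ(63) = 36, φ(64) = 32, φ(65) = 48, φ(66) = 20, φ(67) = 66, φ(68) = 32, φ(69) = 44, φ(70) = 24, φ(71) = 70, φ(72) = 24, φ(73) = 72, φ(74) = 36, φ(75) = 40, φ(76) = 36, φ(77) = 60, φ(78) = 24, φ(79) = 78, φ(80) = 32, φ(81) = 54, φ(82) = 40, φ(83) = 82, φ(84) = 24, φ(85) = 64, φ(86) = 42, φ(87) = 56, φ(88) = 40, φ(89) = 88, φ(90) = 24, φ(91) = 72, φ(92) = 44, φ(93) = 60, φ(94) = 46, φ(95) = 72, φ(96) = 32, φ(97) = 96, φ(98) = 42, φ(99) = 60, φ(100) = 40, φ(101) = 100, φ(102) = 32, φ(103) = 102, φ(104) = 48, φ(105) = 48, φ(106) = 52, φ(107) = 106, φ(108) = 36, φ(109) = 108, φ(110) = 40, φ(111) = 72, φ(112) = 48, φ(113) = 112, φ(114) = 36, φ(115) = 88, φ(116) = 56, φ(117) = 72, φ(118) = 58, φ(119) = 96, φ(120) = 32, φ(121) = 110, φ(122) = 60, φ(123) = 80, φ(124) = 60, φ(125) = 100, φ(126) = 36, φ(127) = 126, φ(128) = 64, φ(129) = 84, φ(130) = 48, φ(131) = 130, φ(132) = 40, φ(133) = 108, φ(134) = 66, φ(135) = 72, φ(136) = 64, φ(137) = 136, φ(138) = 44, φ(139) = 138, φ(140) = 48, φ(141) = 92, φ(142) = 70, φ(143) = 120, φ(144) = 48, φ(145) = 112, φ(146) = 72, φ(147) = 84, φ(148) = 72, φ(149) = 148, φ(150) = 40, φ(151) = 150, φ(152) = 72, φ(153) = 96, φ(154) = 60, φ(155) = 120, φ(156) = 48, φ(157) = 156, φ(158) = 78, φ(159) = 104, φ(160) = 64, φ(161) = 132, φ(162) = 54, φ(163) = 162, φ(164) = 80, φ(165) = 80, φ(166) = 82, φ(167) = 166, φ(168) = 48, φ(169) = 156, φ(170) = 64, φ(171) = 108, φ(172) = 84, φ(173) = 172, φ(174) = 56, φ(175) = 120, φ(176) = 80, φ(177) = 116, φ(178) = 88, φ(179) = 178, φ(180) = 48, φ(181) = 180, φ(182) = 72, φ(183) = 120, φ(184) = 88, φ(185) = 144, φ(186) = 60, φ(187) = 160. Summing all 187 values: 10704. (Average order: Σ_{n ≤ x} φ(n) ~ (3/π²) x². For x = 187, (3/π²)·187² ≈ 10629.30.)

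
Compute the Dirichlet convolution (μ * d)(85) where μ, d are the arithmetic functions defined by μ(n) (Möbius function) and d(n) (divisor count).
(μ * d)(85) = 1

Divisors of 85: [1, 5, 17, 85]. For each d | 85:
  d = 1: μ(1) · d(85/1) = 1 · 4 = 4
  d = 5: μ(5) · d(85/5) = -1 · 2 = -2
  d = 17: μ(17) · d(85/17) = -1 · 2 = -2
  d = 85: μ(85) · d(85/85) = 1 · 1 = 1
Summing: (μ * d)(85) = 4 + -2 + -2 + 1 = 1.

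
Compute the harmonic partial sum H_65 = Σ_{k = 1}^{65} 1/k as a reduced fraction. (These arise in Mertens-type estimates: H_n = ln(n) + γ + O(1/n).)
H_65 = 625192648726870088010174299/131362987122535807501262400

Direct summation: H_65 = 1 + 1/2 + ... + 1/65. The least common denominator is lcm(1, ..., 65) = 1182266884102822267511361600; over this denominator the numerator is 1182266884102822267511361600 + 591133442051411133755680800 + 394088961367607422503787200 + 295566721025705566877840400 + 236453376820564453502272320 + 197044480683803711251893600 + 168895269157546038215908800 + 147783360512852783438920200 + 131362987122535807501262400 + 118226688410282226751136160 + 107478807645711115228305600 + 98522240341901855625946800 + 90943606469447866731643200 + 84447634578773019107954400 + 78817792273521484500757440 + 73891680256426391719460100 + 69545110829577780441844800 + 65681493561267903750631200 + 62224572847516961447966400 + 59113344205141113375568080 + 56298423052515346071969600 + 53739403822855557614152800 + 51402908004470533370059200 + 49261120170950927812973400 + 47290675364112890700454464 + 45471803234723933365821600 + 43787662374178602500420800 + 42223817289386509553977200 + 40767823589752491983150400 + 39408896136760742250378720 + 38137641422671686048753600 + 36945840128213195859730050 + 35826269215237038409435200 + 34772555414788890220922400 + 33779053831509207643181760 + 32840746780633951875315600 + 31953159029806007230036800 + 31112286423758480723983200 + 30314535489815955577214400 + 29556672102570556687784040 + 28835777661044445549057600 + 28149211526257673035984800 + 27494578700065634128171200 + 26869701911427778807076400 + 26272597424507161500252480 + 25701454002235266685029600 + 25154614555379197181092800 + 24630560085475463906486700 + 24127895593935148316558400 + 23645337682056445350227232 + 23181703609859260147281600 + 22735901617361966682910800 + 22306922341562684292667200 + 21893831187089301250210400 + 21495761529142223045661120 + 21111908644693254776988600 + 20741524282505653815988800 + 20383911794876245991575200 + 20038421764454614703582400 + 19704448068380371125189360 + 19381424329554463401825600 + 19068820711335843024376800 + 18766141017505115357323200 + 18472920064106597929865025 + 18188721293889573346328640 = 5626733838541830792091568691, so H_65 = 5626733838541830792091568691/1182266884102822267511361600; reducing by gcd(5626733838541830792091568691, 1182266884102822267511361600) = 9 gives 625192648726870088010174299/131362987122535807501262400 ≈ 4.75928. (The PNT-adjacent estimate ln(65) + γ ≈ 4.75160 matches within O(1/n).)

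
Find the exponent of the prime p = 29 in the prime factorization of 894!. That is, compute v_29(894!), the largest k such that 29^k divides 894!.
v_29(894!) = 31

Legendre's formula: v_p(n!) = Σ_{k ≥ 1} ⌊n / p^k⌋. For p = 29, n = 894, the terms are:
  ⌊894/29^1⌋ = ⌊894/29⌋ = 30
  ⌊894/29^2⌋ = ⌊894/841⌋ = 1
(the next term ⌊894/29^3⌋ = 0, terminating the sum). Summing: v_29(894!) = 30 + 1 = 31.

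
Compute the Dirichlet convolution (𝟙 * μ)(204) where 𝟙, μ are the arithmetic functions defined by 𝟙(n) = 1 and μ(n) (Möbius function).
(𝟙 * μ)(204) = 0

Divisors of 204: [1, 2, 3, 4, 6, 12, 17, 34, 51, 68, 102, 204]. For each d | 204:
  d = 1: 𝟙(1) · μ(204/1) = 1 · 0 = 0
  d = 2: 𝟙(2) · μ(204/2) = 1 · -1 = -1
  d = 3: 𝟙(3) · μ(204/3) = 1 · 0 = 0
  d = 4: 𝟙(4) · μ(204/4) = 1 · 1 = 1
  d = 6: 𝟙(6) · μ(204/6) = 1 · 1 = 1
  d = 12: 𝟙(12) · μ(204/12) = 1 · -1 = -1
  d = 17: 𝟙(17) · μ(204/17) = 1 · 0 = 0
  d = 34: 𝟙(34) · μ(204/34) = 1 · 1 = 1
  d = 51: 𝟙(51) · μ(204/51) = 1 · 0 = 0
  d = 68: 𝟙(68) · μ(204/68) = 1 · -1 = -1
  d = 102: 𝟙(102) · μ(204/102) = 1 · -1 = -1
  d = 204: 𝟙(204) · μ(204/204) = 1 · 1 = 1
Summing: (𝟙 * μ)(204) = 0 + -1 + 0 + 1 + 1 + -1 + 0 + 1 + 0 + -1 + -1 + 1 = 0.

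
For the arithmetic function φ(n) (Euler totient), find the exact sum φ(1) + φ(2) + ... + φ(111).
Σ_{n ≤ 111} φ(n) = 3788

Compute φ(n) for each 1 ≤ n ≤ 111: φ(1) = 1, φ(2) = 1, φ(3) = 2, φ(4) = 2, φ(5) = 4, φ(6) = 2, φ(7) = 6, φ(8) = 4, φ(9) = 6, φ(10) = 4, φ(11) = 10, φ(12) = 4, φ(13) = 12, φ(14) = 6, φ(15) = 8, φ(16) = 8, φ(17) = 16, φ(18) = 6, φ(19) = 18, φ(20) = 8, φ(21) = 12, φ(22) = 10, φ(23) = 22, φ(24) = 8, φ(25) = 20, φ(26) = 12, φ(27) = 18, φ(28) = 12, φ(29) = 28, φ(30) = 8, φ(31) = 30, φ(32) = 16, φ(33) = 20, φ(34) = 16, φ(35) = 24, φ(36) = 12, φ(37) = 36, φ(38) = 18, φ(39) = 24, φ(40) = 16, φ(41) = 40, φ(42) = 12, φ(43) = 42, φ(44) = 20, φ(45) = 24, φ(46) = 22, φ(47) = 46, φ(48) = 16, φ(49) = 42, φ(50) = 20, φ(51) = 32, φ(52) = 24, φ(53) = 52, φ(54) = 18, φ(55) = 40, φ(56) = 24, φ(57) = 36, φ(58) = 28, φ(59) = 58, φ(60) = 16, φ(61) = 60, φ(62) = 30, φ(63) = 36, φ(64) = 32, φ(65) = 48, φ(66) = 20, φ(67) = 66, φ(68) = 32, φ(69) = 44, φ(70) = 24, φ(71) = 70, φ(72) = 24, φ(73) = 72, φ(74) = 36, φ(75) = 40, φ(76) = 36, φ(77) = 60, φ(78) = 24, φ(79) = 78, φ(80) = 32, φ(81) = 54, φ(82) = 40, φ(83) = 82, φ(84) = 24, φ(85) = 64, φ(86) = 42, φ(87) = 56, φ(88) = 40, φ(89) = 88, φ(90) = 24, φ(91) = 72, φ(92) = 44, φ(93) = 60, φ(94) = 46, φ(95) = 72, φ(96) = 32, φ(97) = 96, φ(98) = 42, φ(99) = 60, φ(100) = 40, φ(101) = 100, φ(102) = 32, φ(103) = 102, φ(104) = 48, φ(105) = 48, φ(106) = 52, φ(107) = 106, φ(108) = 36, φ(109) = 108, φ(110) = 40, φ(111) = 72. Summing all 111 values: 3788. (Average order: Σ_{n ≤ x} φ(n) ~ (3/π²) x². For x = 111, (3/π²)·111² ≈ 3745.13.)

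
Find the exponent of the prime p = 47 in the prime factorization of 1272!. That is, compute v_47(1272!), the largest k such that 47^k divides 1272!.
v_47(1272!) = 27

Legendre's formula: v_p(n!) = Σ_{k ≥ 1} ⌊n / p^k⌋. For p = 47, n = 1272, the terms are:
  ⌊1272/47^1⌋ = ⌊1272/47⌋ = 27
(the next term ⌊1272/47^2⌋ = 0, terminating the sum). Summing: v_47(1272!) = 27 = 27.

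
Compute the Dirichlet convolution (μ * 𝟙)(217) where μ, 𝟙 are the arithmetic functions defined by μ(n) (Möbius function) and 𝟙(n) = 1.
(μ * 𝟙)(217) = 0

Divisors of 217: [1, 7, 31, 217]. For each d | 217:
  d = 1: μ(1) · 𝟙(217/1) = 1 · 1 = 1
  d = 7: μ(7) · 𝟙(217/7) = -1 · 1 = -1
  d = 31: μ(31) · 𝟙(217/31) = -1 · 1 = -1
  d = 217: μ(217) · 𝟙(217/217) = 1 · 1 = 1
Summing: (μ * 𝟙)(217) = 1 + -1 + -1 + 1 = 0.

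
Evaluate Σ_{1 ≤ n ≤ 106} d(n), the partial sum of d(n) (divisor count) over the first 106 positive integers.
Σ_{n ≤ 106} d(n) = 514

Compute d(n) for each 1 ≤ n ≤ 106: d(1) = 1, d(2) = 2, d(3) = 2, d(4) = 3, d(5) = 2, d(6) = 4, d(7) = 2, d(8) = 4, d(9) = 3, d(10) = 4, d(11) = 2, d(12) = 6, d(13) = 2, d(14) = 4, d(15) = 4, d(16) = 5, d(17) = 2, d(18) = 6, d(19) = 2, d(20) = 6, d(21) = 4, d(22) = 4, d(23) = 2, d(24) = 8, d(25) = 3, d(26) = 4, d(27) = 4, d(28) = 6, d(29) = 2, d(30) = 8, d(31) = 2, d(32) = 6, d(33) = 4, d(34) = 4, d(35) = 4, d(36) = 9, d(37) = 2, d(38) = 4, d(39) = 4, d(40) = 8, d(41) = 2, d(42) = 8, d(43) = 2, d(44) = 6, d(45) = 6, d(46) = 4, d(47) = 2, d(48) = 10, d(49) = 3, d(50) = 6, d(51) = 4, d(52) = 6, d(53) = 2, d(54) = 8, d(55) = 4, d(56) = 8, d(57) = 4, d(58) = 4, d(59) = 2, d(60) = 12, d(61) = 2, d(62) = 4, d(63) = 6, d(64) = 7, d(65) = 4, d(66) = 8, d(67) = 2, d(68) = 6, d(69) = 4, d(70) = 8, d(71) = 2, d(72) = 12, d(73) = 2, d(74) = 4, d(75) = 6, d(76) = 6, d(77) = 4, d(78) = 8, d(79) = 2, d(80) = 10, d(81) = 5, d(82) = 4, d(83) = 2, d(84) = 12, d(85) = 4, d(86) = 4, d(87) = 4, d(88) = 8, d(89) = 2, d(90) = 12, d(91) = 4, d(92) = 6, d(93) = 4, d(94) = 4, d(95) = 4, d(96) = 12, d(97) = 2, d(98) = 6, d(99) = 6, d(100) = 9, d(101) = 2, d(102) = 8, d(103) = 2, d(104) = 8, d(105) = 8, d(106) = 4. Summing all 106 values: 514. (Dirichlet's divisor formula: Σ_{n ≤ x} d(n) = x ln(x) + (2γ − 1) x + O(√x). For x = 106, the asymptotic estimate is ≈ 510.69.)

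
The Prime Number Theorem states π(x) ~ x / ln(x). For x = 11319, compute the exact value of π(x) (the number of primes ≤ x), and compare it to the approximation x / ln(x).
π(11319) = 1368;  x/ln(x) ≈ 1212.63;  relative error ≈ 11.36%.

Directly count primes up to 11319: π(11319) = 1368. The PNT approximation gives 11319/ln(11319) ≈ 11319/9.33424 ≈ 1212.63. Relative error (π(x) − x/ln(x)) / π(x) ≈ 11.36%; the approximation is known to undercount slightly (Li(x) is a better estimate).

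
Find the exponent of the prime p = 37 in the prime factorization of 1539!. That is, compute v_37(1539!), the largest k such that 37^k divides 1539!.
v_37(1539!) = 42

Legendre's formula: v_p(n!) = Σ_{k ≥ 1} ⌊n / p^k⌋. For p = 37, n = 1539, the terms are:
  ⌊1539/37^1⌋ = ⌊1539/37⌋ = 41
  ⌊1539/37^2⌋ = ⌊1539/1369⌋ = 1
(the next term ⌊1539/37^3⌋ = 0, terminating the sum). Summing: v_37(1539!) = 41 + 1 = 42.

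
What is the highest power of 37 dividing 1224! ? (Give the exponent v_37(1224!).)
v_37(1224!) = 33

Legendre's formula: v_p(n!) = Σ_{k ≥ 1} ⌊n / p^k⌋. For p = 37, n = 1224, the terms are:
  ⌊1224/37^1⌋ = ⌊1224/37⌋ = 33
(the next term ⌊1224/37^2⌋ = 0, terminating the sum). Summing: v_37(1224!) = 33 = 33.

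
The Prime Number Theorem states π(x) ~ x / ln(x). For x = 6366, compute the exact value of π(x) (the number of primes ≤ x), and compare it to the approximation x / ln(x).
π(6366) = 829;  x/ln(x) ≈ 726.82;  relative error ≈ 12.33%.

Directly count primes up to 6366: π(6366) = 829. The PNT approximation gives 6366/ln(6366) ≈ 6366/8.75873 ≈ 726.82. Relative error (π(x) − x/ln(x)) / π(x) ≈ 12.33%; the approximation is known to undercount slightly (Li(x) is a better estimate).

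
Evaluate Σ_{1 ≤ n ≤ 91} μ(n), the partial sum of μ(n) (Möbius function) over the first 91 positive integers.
Σ_{n ≤ 91} μ(n) = -1

Compute μ(n) for each 1 ≤ n ≤ 91: μ(1) = 1, μ(2) = -1, μ(3) = -1, μ(4) = 0, μ(5) = -1, μ(6) = 1, μ(7) = -1, μ(8) = 0, μ(9) = 0, μ(10) = 1, μ(11) = -1, μ(12) = 0, μ(13) = -1, μ(14) = 1, μ(15) = 1, μ(16) = 0, μ(17) = -1, μ(18) = 0, μ(19) = -1, μ(20) = 0, μ(21) = 1, μ(22) = 1, μ(23) = -1, μ(24) = 0, μ(25) = 0, μ(26) = 1, μ(27) = 0, μ(28) = 0, μ(29) = -1, μ(30) = -1, μ(31) = -1, μ(32) = 0, μ(33) = 1, μ(34) = 1, μ(35) = 1, μ(36) = 0, μ(37) = -1, μ(38) = 1, μ(39) = 1, μ(40) = 0, μ(41) = -1, μ(42) = -1, μ(43) = -1, μ(44) = 0, μ(45) = 0, μ(46) = 1, μ(47) = -1, μ(48) = 0, μ(49) = 0, μ(50) = 0, μ(51) = 1, μ(52) = 0, μ(53) = -1, μ(54) = 0, μ(55) = 1, μ(56) = 0, μ(57) = 1, μ(58) = 1, μ(59) = -1, μ(60) = 0, μ(61) = -1, μ(62) = 1, μ(63) = 0, μ(64) = 0, μ(65) = 1, μ(66) = -1, μ(67) = -1, μ(68) = 0, μ(69) = 1, μ(70) = -1, μ(71) = -1, μ(72) = 0, μ(73) = -1, μ(74) = 1, μ(75) = 0, μ(76) = 0, μ(77) = 1, μ(78) = -1, μ(79) = -1, μ(80) = 0, μ(81) = 0, μ(82) = 1, μ(83) = -1, μ(84) = 0, μ(85) = 1, μ(86) = 1, μ(87) = 1, μ(88) = 0, μ(89) = -1, μ(90) = 0, μ(91) = 1. Summing all 91 values: -1. (Mertens function M(x) = Σ_{n ≤ x} μ(n); on average M(x) should be small (PNT ⟺ M(x) = o(x)).)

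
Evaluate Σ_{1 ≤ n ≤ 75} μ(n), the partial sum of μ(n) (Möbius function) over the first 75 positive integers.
Σ_{n ≤ 75} μ(n) = -3

Compute μ(n) for each 1 ≤ n ≤ 75: μ(1) = 1, μ(2) = -1, μ(3) = -1, μ(4) = 0, μ(5) = -1, μ(6) = 1, μ(7) = -1, μ(8) = 0, μ(9) = 0, μ(10) = 1, μ(11) = -1, μ(12) = 0, μ(13) = -1, μ(14) = 1, μ(15) = 1, μ(16) = 0, μ(17) = -1, μ(18) = 0, μ(19) = -1, μ(20) = 0, μ(21) = 1, μ(22) = 1, μ(23) = -1, μ(24) = 0, μ(25) = 0, μ(26) = 1, μ(27) = 0, μ(28) = 0, μ(29) = -1, μ(30) = -1, μ(31) = -1, μ(32) = 0, μ(33) = 1, μ(34) = 1, μ(35) = 1, μ(36) = 0, μ(37) = -1, μ(38) = 1, μ(39) = 1, μ(40) = 0, μ(41) = -1, μ(42) = -1, μ(43) = -1, μ(44) = 0, μ(45) = 0, μ(46) = 1, μ(47) = -1, μ(48) = 0, μ(49) = 0, μ(50) = 0, μ(51) = 1, μ(52) = 0, μ(53) = -1, μ(54) = 0, μ(55) = 1, μ(56) = 0, μ(57) = 1, μ(58) = 1, μ(59) = -1, μ(60) = 0, μ(61) = -1, μ(62) = 1, μ(63) = 0, μ(64) = 0, μ(65) = 1, μ(66) = -1, μ(67) = -1, μ(68) = 0, μ(69) = 1, μ(70) = -1, μ(71) = -1, μ(72) = 0, μ(73) = -1, μ(74) = 1, μ(75) = 0. Summing all 75 values: -3. (Mertens function M(x) = Σ_{n ≤ x} μ(n); on average M(x) should be small (PNT ⟺ M(x) = o(x)).)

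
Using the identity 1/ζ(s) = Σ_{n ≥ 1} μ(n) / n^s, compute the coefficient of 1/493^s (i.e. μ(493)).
μ(493) = 1

Factor n = 493 = 17 · 29. μ(n) = 0 if any exponent ≥ 2 (not squarefree); otherwise μ(n) = (−1)^{ω(n)} where ω(n) is the number of distinct prime factors. Applying: μ(493) = 1.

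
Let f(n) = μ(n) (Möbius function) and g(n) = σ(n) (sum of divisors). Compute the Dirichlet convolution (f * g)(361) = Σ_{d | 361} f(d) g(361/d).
(μ * σ)(361) = 361

Divisors of 361: [1, 19, 361]. For each d | 361:
  d = 1: μ(1) · σ(361/1) = 1 · 381 = 381
  d = 19: μ(19) · σ(361/19) = -1 · 20 = -20
  d = 361: μ(361) · σ(361/361) = 0 · 1 = 0
Summing: (μ * σ)(361) = 381 + -20 + 0 = 361.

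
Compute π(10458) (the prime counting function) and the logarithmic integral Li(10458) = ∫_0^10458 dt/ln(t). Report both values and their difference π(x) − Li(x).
π(10458) = 1279;  Li(10458) ≈ 1295.74;  π(x) − Li(x) ≈ -16.74.

Direct count of primes ≤ 10458 gives π(10458) = 1279. Numerical evaluation of the logarithmic integral gives Li(10458) ≈ 1295.74. The difference π(x) − Li(x) ≈ -16.74 is typically negative for small/moderate x (Li(x) overestimates), though Littlewood's theorem shows this sign changes infinitely often.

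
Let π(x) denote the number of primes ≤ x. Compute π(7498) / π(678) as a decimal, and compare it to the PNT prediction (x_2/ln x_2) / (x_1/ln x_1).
π(7498)/π(678) = 949/123 ≈ 7.7154;  PNT prediction ≈ 8.0803.

π(678) = 123 and π(7498) = 949, so π(7498)/π(678) ≈ 7.7154. The PNT-predicted ratio is (7498/ln(7498)) / (678/ln(678)) ≈ 8.0803. The two agree to within a few percent, as expected.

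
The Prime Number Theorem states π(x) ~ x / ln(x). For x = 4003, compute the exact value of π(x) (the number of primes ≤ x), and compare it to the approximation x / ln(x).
π(4003) = 552;  x/ln(x) ≈ 482.59;  relative error ≈ 12.57%.

Directly count primes up to 4003: π(4003) = 552. The PNT approximation gives 4003/ln(4003) ≈ 4003/8.29480 ≈ 482.59. Relative error (π(x) − x/ln(x)) / π(x) ≈ 12.57%; the approximation is known to undercount slightly (Li(x) is a better estimate).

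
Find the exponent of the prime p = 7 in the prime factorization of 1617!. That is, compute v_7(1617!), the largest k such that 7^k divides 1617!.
v_7(1617!) = 268

Legendre's formula: v_p(n!) = Σ_{k ≥ 1} ⌊n / p^k⌋. For p = 7, n = 1617, the terms are:
  ⌊1617/7^1⌋ = ⌊1617/7⌋ = 231
  ⌊1617/7^2⌋ = ⌊1617/49⌋ = 33
  ⌊1617/7^3⌋ = ⌊1617/343⌋ = 4
(the next term ⌊1617/7^4⌋ = 0, terminating the sum). Summing: v_7(1617!) = 231 + 33 + 4 = 268.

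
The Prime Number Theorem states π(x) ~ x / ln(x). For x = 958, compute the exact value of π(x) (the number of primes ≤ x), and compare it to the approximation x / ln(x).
π(958) = 162;  x/ln(x) ≈ 139.55;  relative error ≈ 13.86%.

Directly count primes up to 958: π(958) = 162. The PNT approximation gives 958/ln(958) ≈ 958/6.86485 ≈ 139.55. Relative error (π(x) − x/ln(x)) / π(x) ≈ 13.86%; the approximation is known to undercount slightly (Li(x) is a better estimate).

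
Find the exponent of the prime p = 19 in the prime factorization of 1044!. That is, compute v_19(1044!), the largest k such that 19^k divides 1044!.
v_19(1044!) = 56

Legendre's formula: v_p(n!) = Σ_{k ≥ 1} ⌊n / p^k⌋. For p = 19, n = 1044, the terms are:
  ⌊1044/19^1⌋ = ⌊1044/19⌋ = 54
  ⌊1044/19^2⌋ = ⌊1044/361⌋ = 2
(the next term ⌊1044/19^3⌋ = 0, terminating the sum). Summing: v_19(1044!) = 54 + 2 = 56.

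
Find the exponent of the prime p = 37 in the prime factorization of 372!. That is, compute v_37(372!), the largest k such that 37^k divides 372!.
v_37(372!) = 10

Legendre's formula: v_p(n!) = Σ_{k ≥ 1} ⌊n / p^k⌋. For p = 37, n = 372, the terms are:
  ⌊372/37^1⌋ = ⌊372/37⌋ = 10
(the next term ⌊372/37^2⌋ = 0, terminating the sum). Summing: v_37(372!) = 10 = 10.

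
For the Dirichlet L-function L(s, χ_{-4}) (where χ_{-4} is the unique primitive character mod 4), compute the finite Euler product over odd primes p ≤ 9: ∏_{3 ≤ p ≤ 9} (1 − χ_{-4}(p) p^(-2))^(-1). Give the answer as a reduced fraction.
∏ = 147/160

The odd primes p ≤ 9 are [3, 5, 7]. For each, χ(p) = 1 if p ≡ 1 mod 4, χ(p) = −1 if p ≡ 3 mod 4. Taking (1 − χ(p)/p^2)^(-1) = p^2/(p^2 − χ(p)): (1 − (-1)/3^2)^(-1) · (1 − (1)/5^2)^(-1) · (1 − (-1)/7^2)^(-1) = 147/160.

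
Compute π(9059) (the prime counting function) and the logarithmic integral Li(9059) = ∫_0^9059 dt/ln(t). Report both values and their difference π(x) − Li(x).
π(9059) = 1126;  Li(9059) ≈ 1143.43;  π(x) − Li(x) ≈ -17.43.

Direct count of primes ≤ 9059 gives π(9059) = 1126. Numerical evaluation of the logarithmic integral gives Li(9059) ≈ 1143.43. The difference π(x) − Li(x) ≈ -17.43 is typically negative for small/moderate x (Li(x) overestimates), though Littlewood's theorem shows this sign changes infinitely often.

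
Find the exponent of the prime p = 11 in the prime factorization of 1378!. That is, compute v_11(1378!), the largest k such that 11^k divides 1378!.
v_11(1378!) = 137

Legendre's formula: v_p(n!) = Σ_{k ≥ 1} ⌊n / p^k⌋. For p = 11, n = 1378, the terms are:
  ⌊1378/11^1⌋ = ⌊1378/11⌋ = 125
  ⌊1378/11^2⌋ = ⌊1378/121⌋ = 11
  ⌊1378/11^3⌋ = ⌊1378/1331⌋ = 1
(the next term ⌊1378/11^4⌋ = 0, terminating the sum). Summing: v_11(1378!) = 125 + 11 + 1 = 137.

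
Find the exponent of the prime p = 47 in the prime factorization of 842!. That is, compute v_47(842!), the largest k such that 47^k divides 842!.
v_47(842!) = 17

Legendre's formula: v_p(n!) = Σ_{k ≥ 1} ⌊n / p^k⌋. For p = 47, n = 842, the terms are:
  ⌊842/47^1⌋ = ⌊842/47⌋ = 17
(the next term ⌊842/47^2⌋ = 0, terminating the sum). Summing: v_47(842!) = 17 = 17.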